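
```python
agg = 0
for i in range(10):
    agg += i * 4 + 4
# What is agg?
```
Trace:
  agg=0
  agg=4, i=0
  agg=12, i=1
  agg=24, i=2
  agg=40, i=3
  agg=60, i=4
  agg=84, i=5
  agg=112, i=6
  agg=144, i=7
  agg=180, i=8
  agg=220, i=9

Final answer: 220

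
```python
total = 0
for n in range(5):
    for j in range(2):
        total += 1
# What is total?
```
Trace:
  total=0
  total=1, n=0, j=0
  total=2, n=0, j=1
  total=3, n=1, j=0
  total=4, n=1, j=1
  total=5, n=2, j=0
  total=6, n=2, j=1
  total=7, n=3, j=0
  total=8, n=3, j=1
  total=9, n=4, j=0
  total=10, n=4, j=1

Final answer: 10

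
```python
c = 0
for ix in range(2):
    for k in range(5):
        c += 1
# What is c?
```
Trace:
  c=0
  c=1, ix=0, k=0
  c=2, ix=0, k=1
  c=3, ix=0, k=2
  c=4, ix=0, k=3
  c=5, ix=0, k=4
  c=6, ix=1, k=0
  c=7, ix=1, k=1
  c=8, ix=1, k=2
  c=9, ix=1, k=3
  c=10, ix=1, k=4

Final answer: 10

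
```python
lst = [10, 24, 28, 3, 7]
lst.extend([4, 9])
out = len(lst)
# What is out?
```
Trace:
  lst=[10, 24, 28, 3, 7]
  lst=[10, 24, 28, 3, 7, 4, 9]
  lst=[10, 24, 28, 3, 7, 4, 9], out=7

Final answer: 7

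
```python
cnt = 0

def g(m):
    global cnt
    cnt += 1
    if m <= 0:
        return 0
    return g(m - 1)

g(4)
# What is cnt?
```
Call trace:
g(m=4)
  g(m=3)
    g(m=2)
      g(m=1)
        g(m=0)
        -> return 0
      -> return 0
    -> return 0
  -> return 0
-> return 0

cnt is incremented once per call. g is entered once for each m = 4, 3, 2, 1, 0 (the m <= 0 call returns without recursing), i.e. 4 + 1 calls.
cnt = 5

Final answer: 5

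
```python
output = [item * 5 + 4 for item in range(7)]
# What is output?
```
Trace:
  item=0
  item=1
  item=2
  item=3
  item=4
  item=5
  item=6
  output=[4, 9, 14, 19, 24, 29, 34]

Final answer: [4, 9, 14, 19, 24, 29, 34]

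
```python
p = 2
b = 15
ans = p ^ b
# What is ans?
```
Trace:
  p=2
  p=2, b=15
  p=2, b=15, ans=13

Final answer: 13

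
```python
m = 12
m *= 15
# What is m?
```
Trace:
  m=12
  m=180

Final answer: 180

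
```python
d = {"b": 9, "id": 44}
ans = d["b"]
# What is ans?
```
Trace:
  d={'b': 9, 'id': 44}
  d={'b': 9, 'id': 44}, ans=9

Final answer: 9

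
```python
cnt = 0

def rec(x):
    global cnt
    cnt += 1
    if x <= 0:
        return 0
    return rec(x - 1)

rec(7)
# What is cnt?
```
Call trace:
rec(x=7)
  rec(x=6)
    rec(x=5)
      rec(x=4)
        rec(x=3)
          rec(x=2)
            rec(x=1)
              rec(x=0)
              -> return 0
            -> return 0
          -> return 0
        -> return 0
      -> return 0
    -> return 0
  -> return 0
-> return 0

cnt is incremented once per call. rec is entered once for each x = 7, 6, 5, 4, 3, 2, 1, 0 (the x <= 0 call returns without recursing), i.e. 7 + 1 calls.
cnt = 8

Final answer: 8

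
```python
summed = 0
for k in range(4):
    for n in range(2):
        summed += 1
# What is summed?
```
Trace:
  summed=0
  summed=1, k=0, n=0
  summed=2, k=0, n=1
  summed=3, k=1, n=0
  summed=4, k=1, n=1
  summed=5, k=2, n=0
  summed=6, k=2, n=1
  summed=7, k=3, n=0
  summed=8, k=3, n=1

Final answer: 8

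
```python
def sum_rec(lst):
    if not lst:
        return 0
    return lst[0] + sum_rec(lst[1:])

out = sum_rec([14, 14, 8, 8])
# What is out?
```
Call trace:
sum_rec(lst=[14, 14, 8, 8])
  sum_rec(lst=[14, 8, 8])
    sum_rec(lst=[8, 8])
      sum_rec(lst=[8])
        sum_rec(lst=[])
        -> return 0
      -> return 8
    -> return 16
  -> return 30
-> return 44

Final answer: 44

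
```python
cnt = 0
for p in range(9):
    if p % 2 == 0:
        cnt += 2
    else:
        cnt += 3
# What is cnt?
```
Trace:
  cnt=0
  cnt=2, p=0
  cnt=5, p=1
  cnt=7, p=2
  cnt=10, p=3
  cnt=12, p=4
  cnt=15, p=5
  cnt=17, p=6
  cnt=20, p=7
  cnt=22, p=8

Final answer: 22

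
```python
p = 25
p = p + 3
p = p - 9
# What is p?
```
Trace:
  p=25
  p=28
  p=19

Final answer: 19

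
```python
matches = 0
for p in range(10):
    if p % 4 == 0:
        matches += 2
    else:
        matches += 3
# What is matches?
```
Trace:
  matches=0
  matches=2, p=0
  matches=5, p=1
  matches=8, p=2
  matches=11, p=3
  matches=13, p=4
  matches=16, p=5
  matches=19, p=6
  matches=22, p=7
  matches=24, p=8
  matches=27, p=9

Final answer: 27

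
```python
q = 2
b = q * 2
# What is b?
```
Trace:
  q=2
  q=2, b=4

Final answer: 4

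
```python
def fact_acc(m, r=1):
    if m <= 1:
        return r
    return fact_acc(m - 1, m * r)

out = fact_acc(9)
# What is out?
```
Call trace:
fact_acc(m=9, r=1)
  fact_acc(m=8, r=9)
    fact_acc(m=7, r=72)
      fact_acc(m=6, r=504)
        fact_acc(m=5, r=3024)
          fact_acc(m=4, r=15120)
            fact_acc(m=3, r=60480)
              fact_acc(m=2, r=181440)
                fact_acc(m=1, r=362880)
                -> return 362880
              -> return 362880
            -> return 362880
          -> return 362880
        -> return 362880
      -> return 362880
    -> return 362880
  -> return 362880
-> return 362880

Final answer: 362880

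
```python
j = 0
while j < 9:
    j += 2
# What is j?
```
Trace:
  j=0
  j=2
  j=4
  j=6
  j=8
  j=10

Final answer: 10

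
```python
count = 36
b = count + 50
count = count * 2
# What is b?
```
Trace:
  count=36
  count=36, b=86
  count=72, b=86

Final answer: 86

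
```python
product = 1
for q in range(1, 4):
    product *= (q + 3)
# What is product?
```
Trace:
  product=1
  product=4, q=1
  product=20, q=2
  product=120, q=3

Final answer: 120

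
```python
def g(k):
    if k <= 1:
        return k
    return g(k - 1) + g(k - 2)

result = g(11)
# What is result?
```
Call trace (a repeated sub-call is expanded the first time; later identical calls just restate its return value):
g(k=11)
  g(k=10)
    g(k=9)
      g(k=8)
        g(k=7)
          g(k=6)
            g(k=5)
              g(k=4)
                g(k=3)
                  g(k=2)
                    g(k=1)
                    -> return 1
                    g(k=0)
                    -> return 0
                  -> return 1
                  g(k=1)
                  -> return 1
                -> return 2
                g(k=2) -> return 1  (same call as traced above)
              -> return 3
              g(k=3) -> return 2  (same call as traced above)
            -> return 5
            g(k=4) -> return 3  (same call as traced above)
          -> return 8
          g(k=5) -> return 5  (same call as traced above)
        -> return 13
        g(k=6) -> return 8  (same call as traced above)
      -> return 21
      g(k=7) -> return 13  (same call as traced above)
    -> return 34
    g(k=8) -> return 21  (same call as traced above)
  -> return 55
  g(k=9) -> return 34  (same call as traced above)
-> return 89

Final answer: 89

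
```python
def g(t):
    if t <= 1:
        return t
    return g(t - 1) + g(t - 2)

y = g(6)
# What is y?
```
Call trace (a repeated sub-call is expanded the first time; later identical calls just restate its return value):
g(t=6)
  g(t=5)
    g(t=4)
      g(t=3)
        g(t=2)
          g(t=1)
          -> return 1
          g(t=0)
          -> return 0
        -> return 1
        g(t=1)
        -> return 1
      -> return 2
      g(t=2) -> return 1  (same call as traced above)
    -> return 3
    g(t=3) -> return 2  (same call as traced above)
  -> return 5
  g(t=4) -> return 3  (same call as traced above)
-> return 8

Final answer: 8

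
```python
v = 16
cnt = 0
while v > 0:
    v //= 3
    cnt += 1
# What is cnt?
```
Trace:
  v=16
  v=16, cnt=0
  v=5, cnt=1
  v=1, cnt=2
  v=0, cnt=3

Final answer: 3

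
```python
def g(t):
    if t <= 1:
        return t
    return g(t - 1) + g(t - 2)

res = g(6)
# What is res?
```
Call trace (a repeated sub-call is expanded the first time; later identical calls just restate its return value):
g(t=6)
  g(t=5)
    g(t=4)
      g(t=3)
        g(t=2)
          g(t=1)
          -> return 1
          g(t=0)
          -> return 0
        -> return 1
        g(t=1)
        -> return 1
      -> return 2
      g(t=2) -> return 1  (same call as traced above)
    -> return 3
    g(t=3) -> return 2  (same call as traced above)
  -> return 5
  g(t=4) -> return 3  (same call as traced above)
-> return 8

Final answer: 8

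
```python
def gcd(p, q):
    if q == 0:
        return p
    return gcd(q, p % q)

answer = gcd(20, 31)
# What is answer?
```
Call trace:
gcd(p=20, q=31)
  gcd(p=31, q=20)
    gcd(p=20, q=11)
      gcd(p=11, q=9)
        gcd(p=9, q=2)
          gcd(p=2, q=1)
            gcd(p=1, q=0)
            -> return 1
          -> return 1
        -> return 1
      -> return 1
    -> return 1
  -> return 1
-> return 1

Final answer: 1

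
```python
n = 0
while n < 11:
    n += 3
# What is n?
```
Trace:
  n=0
  n=3
  n=6
  n=9
  n=12

Final answer: 12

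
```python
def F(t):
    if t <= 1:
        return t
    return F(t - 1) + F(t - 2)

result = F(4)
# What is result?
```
Call trace (a repeated sub-call is expanded the first time; later identical calls just restate its return value):
F(t=4)
  F(t=3)
    F(t=2)
      F(t=1)
      -> return 1
      F(t=0)
      -> return 0
    -> return 1
    F(t=1)
    -> return 1
  -> return 2
  F(t=2) -> return 1  (same call as traced above)
-> return 3

Final answer: 3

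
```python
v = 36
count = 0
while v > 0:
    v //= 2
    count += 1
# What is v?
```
Trace:
  v=36
  v=36, count=0
  v=18, count=1
  v=9, count=2
  v=4, count=3
  v=2, count=4
  v=1, count=5
  v=0, count=6

Final answer: 0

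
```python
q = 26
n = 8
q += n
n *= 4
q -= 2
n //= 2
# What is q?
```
Trace:
  q=26
  q=26, n=8
  q=34, n=8
  q=34, n=32
  q=32, n=32
  q=32, n=16

Final answer: 32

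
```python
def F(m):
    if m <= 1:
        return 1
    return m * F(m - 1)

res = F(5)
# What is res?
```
Call trace:
F(m=5)
  F(m=4)
    F(m=3)
      F(m=2)
        F(m=1)
        -> return 1
      -> return 2
    -> return 6
  -> return 24
-> return 120

Final answer: 120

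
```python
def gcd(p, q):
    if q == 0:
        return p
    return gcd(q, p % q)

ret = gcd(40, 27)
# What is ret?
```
Call trace:
gcd(p=40, q=27)
  gcd(p=27, q=13)
    gcd(p=13, q=1)
      gcd(p=1, q=0)
      -> return 1
    -> return 1
  -> return 1
-> return 1

Final answer: 1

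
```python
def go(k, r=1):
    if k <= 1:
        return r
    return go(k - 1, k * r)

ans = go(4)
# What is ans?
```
Call trace:
go(k=4, r=1)
  go(k=3, r=4)
    go(k=2, r=12)
      go(k=1, r=24)
      -> return 24
    -> return 24
  -> return 24
-> return 24

Final answer: 24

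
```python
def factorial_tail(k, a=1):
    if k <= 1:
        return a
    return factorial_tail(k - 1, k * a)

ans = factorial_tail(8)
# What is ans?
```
Call trace:
factorial_tail(k=8, a=1)
  factorial_tail(k=7, a=8)
    factorial_tail(k=6, a=56)
      factorial_tail(k=5, a=336)
        factorial_tail(k=4, a=1680)
          factorial_tail(k=3, a=6720)
            factorial_tail(k=2, a=20160)
              factorial_tail(k=1, a=40320)
              -> return 40320
            -> return 40320
          -> return 40320
        -> return 40320
      -> return 40320
    -> return 40320
  -> return 40320
-> return 40320

Final answer: 40320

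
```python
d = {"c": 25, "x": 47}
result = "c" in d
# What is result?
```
Trace:
  d={'c': 25, 'x': 47}
  d={'c': 25, 'x': 47}, result=True

Final answer: True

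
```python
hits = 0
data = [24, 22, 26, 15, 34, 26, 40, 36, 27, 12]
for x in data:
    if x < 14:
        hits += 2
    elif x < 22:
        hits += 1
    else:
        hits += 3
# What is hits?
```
Trace:
  hits=0
  hits=3, x=24
  hits=6, x=22
  hits=9, x=26
  hits=10, x=15
  hits=13, x=34
  hits=16, x=26
  hits=19, x=40
  hits=22, x=36
  hits=25, x=27
  hits=27, x=12

Final answer: 27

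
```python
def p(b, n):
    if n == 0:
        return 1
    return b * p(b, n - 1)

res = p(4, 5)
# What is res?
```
Call trace:
p(b=4, n=5)
  p(b=4, n=4)
    p(b=4, n=3)
      p(b=4, n=2)
        p(b=4, n=1)
          p(b=4, n=0)
          -> return 1
        -> return 4
      -> return 16
    -> return 64
  -> return 256
-> return 1024

Final answer: 1024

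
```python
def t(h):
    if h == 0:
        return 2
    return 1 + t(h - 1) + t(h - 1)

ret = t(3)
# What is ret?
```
Call trace (a repeated sub-call is expanded the first time; later identical calls just restate its return value):
t(h=3)
  t(h=2)
    t(h=1)
      t(h=0)
      -> return 2
      t(h=0)
      -> return 2
    -> return 5
    t(h=1) -> return 5  (same call as traced above)
  -> return 11
  t(h=2) -> return 11  (same call as traced above)
-> return 23

Final answer: 23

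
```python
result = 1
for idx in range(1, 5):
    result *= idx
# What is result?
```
Trace:
  result=1
  result=1, idx=1
  result=2, idx=2
  result=6, idx=3
  result=24, idx=4

Final answer: 24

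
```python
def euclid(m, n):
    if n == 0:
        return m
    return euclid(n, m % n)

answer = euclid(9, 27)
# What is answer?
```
Call trace:
euclid(m=9, n=27)
  euclid(m=27, n=9)
    euclid(m=9, n=0)
    -> return 9
  -> return 9
-> return 9

Final answer: 9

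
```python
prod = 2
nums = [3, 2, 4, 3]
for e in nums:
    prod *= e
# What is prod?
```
Trace:
  prod=2
  prod=6, e=3
  prod=12, e=2
  prod=48, e=4
  prod=144, e=3

Final answer: 144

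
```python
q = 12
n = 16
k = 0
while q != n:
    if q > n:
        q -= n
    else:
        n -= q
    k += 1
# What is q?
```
Trace:
  q=12
  q=12, n=16
  q=12, n=16, k=0
  q=12, n=4, k=1
  q=8, n=4, k=2
  q=4, n=4, k=3

Final answer: 4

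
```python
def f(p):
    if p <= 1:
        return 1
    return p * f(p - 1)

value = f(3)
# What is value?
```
Call trace:
f(p=3)
  f(p=2)
    f(p=1)
    -> return 1
  -> return 2
-> return 6

Final answer: 6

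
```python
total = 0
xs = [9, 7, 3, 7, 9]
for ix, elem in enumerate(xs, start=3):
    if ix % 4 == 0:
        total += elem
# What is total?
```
Trace:
  total=0
  total=0, ix=3, elem=9
  total=7, ix=4, elem=7
  total=7, ix=5, elem=3
  total=7, ix=6, elem=7
  total=7, ix=7, elem=9

Final answer: 7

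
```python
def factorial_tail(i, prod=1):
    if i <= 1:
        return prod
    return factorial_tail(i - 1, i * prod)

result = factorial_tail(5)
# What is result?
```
Call trace:
factorial_tail(i=5, prod=1)
  factorial_tail(i=4, prod=5)
    factorial_tail(i=3, prod=20)
      factorial_tail(i=2, prod=60)
        factorial_tail(i=1, prod=120)
        -> return 120
      -> return 120
    -> return 120
  -> return 120
-> return 120

Final answer: 120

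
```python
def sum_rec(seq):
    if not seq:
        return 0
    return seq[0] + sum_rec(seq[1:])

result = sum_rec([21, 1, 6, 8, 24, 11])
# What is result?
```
Call trace:
sum_rec(seq=[21, 1, 6, 8, 24, 11])
  sum_rec(seq=[1, 6, 8, 24, 11])
    sum_rec(seq=[6, 8, 24, 11])
      sum_rec(seq=[8, 24, 11])
        sum_rec(seq=[24, 11])
          sum_rec(seq=[11])
            sum_rec(seq=[])
            -> return 0
          -> return 11
        -> return 35
      -> return 43
    -> return 49
  -> return 50
-> return 71

Final answer: 71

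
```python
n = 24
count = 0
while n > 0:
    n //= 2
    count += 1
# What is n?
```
Trace:
  n=24
  n=24, count=0
  n=12, count=1
  n=6, count=2
  n=3, count=3
  n=1, count=4
  n=0, count=5

Final answer: 0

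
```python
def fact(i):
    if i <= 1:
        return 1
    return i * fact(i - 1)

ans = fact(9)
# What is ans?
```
Call trace:
fact(i=9)
  fact(i=8)
    fact(i=7)
      fact(i=6)
        fact(i=5)
          fact(i=4)
            fact(i=3)
              fact(i=2)
                fact(i=1)
                -> return 1
              -> return 2
            -> return 6
          -> return 24
        -> return 120
      -> return 720
    -> return 5040
  -> return 40320
-> return 362880

Final answer: 362880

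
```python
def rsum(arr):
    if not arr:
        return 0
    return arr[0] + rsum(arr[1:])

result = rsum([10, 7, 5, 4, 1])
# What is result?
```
Call trace:
rsum(arr=[10, 7, 5, 4, 1])
  rsum(arr=[7, 5, 4, 1])
    rsum(arr=[5, 4, 1])
      rsum(arr=[4, 1])
        rsum(arr=[1])
          rsum(arr=[])
          -> return 0
        -> return 1
      -> return 5
    -> return 10
  -> return 17
-> return 27

Final answer: 27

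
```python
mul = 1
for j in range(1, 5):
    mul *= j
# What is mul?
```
Trace:
  mul=1
  mul=1, j=1
  mul=2, j=2
  mul=6, j=3
  mul=24, j=4

Final answer: 24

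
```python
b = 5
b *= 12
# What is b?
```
Trace:
  b=5
  b=60

Final answer: 60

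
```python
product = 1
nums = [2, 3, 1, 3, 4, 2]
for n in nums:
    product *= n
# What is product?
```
Trace:
  product=1
  product=2, n=2
  product=6, n=3
  product=6, n=1
  product=18, n=3
  product=72, n=4
  product=144, n=2

Final answer: 144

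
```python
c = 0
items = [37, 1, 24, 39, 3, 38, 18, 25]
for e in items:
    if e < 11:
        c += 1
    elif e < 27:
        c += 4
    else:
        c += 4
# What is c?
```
Trace:
  c=0
  c=4, e=37
  c=5, e=1
  c=9, e=24
  c=13, e=39
  c=14, e=3
  c=18, e=38
  c=22, e=18
  c=26, e=25

Final answer: 26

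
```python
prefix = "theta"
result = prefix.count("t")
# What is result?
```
Trace:
  prefix='theta'
  prefix='theta', result=2

Final answer: 2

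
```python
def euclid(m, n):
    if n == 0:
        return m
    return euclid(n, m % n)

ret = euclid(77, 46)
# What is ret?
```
Call trace:
euclid(m=77, n=46)
  euclid(m=46, n=31)
    euclid(m=31, n=15)
      euclid(m=15, n=1)
        euclid(m=1, n=0)
        -> return 1
      -> return 1
    -> return 1
  -> return 1
-> return 1

Final answer: 1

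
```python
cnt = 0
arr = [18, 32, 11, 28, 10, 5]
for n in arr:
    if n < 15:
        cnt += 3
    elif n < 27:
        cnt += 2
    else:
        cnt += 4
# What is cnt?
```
Trace:
  cnt=0
  cnt=2, n=18
  cnt=6, n=32
  cnt=9, n=11
  cnt=13, n=28
  cnt=16, n=10
  cnt=19, n=5

Final answer: 19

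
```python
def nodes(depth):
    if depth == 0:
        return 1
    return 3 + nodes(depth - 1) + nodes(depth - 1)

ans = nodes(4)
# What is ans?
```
Call trace (a repeated sub-call is expanded the first time; later identical calls just restate its return value):
nodes(depth=4)
  nodes(depth=3)
    nodes(depth=2)
      nodes(depth=1)
        nodes(depth=0)
        -> return 1
        nodes(depth=0)
        -> return 1
      -> return 5
      nodes(depth=1) -> return 5  (same call as traced above)
    -> return 13
    nodes(depth=2) -> return 13  (same call as traced above)
  -> return 29
  nodes(depth=3) -> return 29  (same call as traced above)
-> return 61

Final answer: 61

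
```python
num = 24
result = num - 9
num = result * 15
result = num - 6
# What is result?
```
Trace:
  num=24
  num=24, result=15
  num=225, result=15
  num=225, result=219

Final answer: 219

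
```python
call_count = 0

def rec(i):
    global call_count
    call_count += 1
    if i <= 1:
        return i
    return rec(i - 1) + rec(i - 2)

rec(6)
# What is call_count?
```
Call trace (a repeated sub-call is expanded the first time; later identical calls just restate its return value):
rec(i=6)
  rec(i=5)
    rec(i=4)
      rec(i=3)
        rec(i=2)
          rec(i=1)
          -> return 1
          rec(i=0)
          -> return 0
        -> return 1
        rec(i=1)
        -> return 1
      -> return 2
      rec(i=2) -> return 1  (same call as traced above)
    -> return 3
    rec(i=3) -> return 2  (same call as traced above)
  -> return 5
  rec(i=4) -> return 3  (same call as traced above)
-> return 8

call_count is incremented once per call, so count the calls in each subtree. Let C(i) = number of calls made by rec(i).
C(0) = C(1) = 1 (base case, no recursion); C(i) = 1 + C(i - 1) + C(i - 2) otherwise.
C(2) = 1 + C(1) + C(0) = 1 + 1 + 1 = 3
C(3) = 1 + C(2) + C(1) = 1 + 3 + 1 = 5
C(4) = 1 + C(3) + C(2) = 1 + 5 + 3 = 9
C(5) = 1 + C(4) + C(3) = 1 + 9 + 5 = 15
C(6) = 1 + C(5) + C(4) = 1 + 15 + 9 = 25
call_count = C(6) = 25

Final answer: 25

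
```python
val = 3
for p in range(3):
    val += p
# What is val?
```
Trace:
  val=3
  val=3, p=0
  val=4, p=1
  val=6, p=2

Final answer: 6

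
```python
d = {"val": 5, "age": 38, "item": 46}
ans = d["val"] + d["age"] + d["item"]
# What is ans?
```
Trace:
  d={'val': 5, 'age': 38, 'item': 46}
  d={'val': 5, 'age': 38, 'item': 46}, ans=89

Final answer: 89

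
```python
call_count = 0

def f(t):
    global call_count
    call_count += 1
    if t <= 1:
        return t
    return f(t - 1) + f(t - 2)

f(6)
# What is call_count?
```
Call trace (a repeated sub-call is expanded the first time; later identical calls just restate its return value):
f(t=6)
  f(t=5)
    f(t=4)
      f(t=3)
        f(t=2)
          f(t=1)
          -> return 1
          f(t=0)
          -> return 0
        -> return 1
        f(t=1)
        -> return 1
      -> return 2
      f(t=2) -> return 1  (same call as traced above)
    -> return 3
    f(t=3) -> return 2  (same call as traced above)
  -> return 5
  f(t=4) -> return 3  (same call as traced above)
-> return 8

call_count is incremented once per call, so count the calls in each subtree. Let C(t) = number of calls made by f(t).
C(0) = C(1) = 1 (base case, no recursion); C(t) = 1 + C(t - 1) + C(t - 2) otherwise.
C(2) = 1 + C(1) + C(0) = 1 + 1 + 1 = 3
C(3) = 1 + C(2) + C(1) = 1 + 3 + 1 = 5
C(4) = 1 + C(3) + C(2) = 1 + 5 + 3 = 9
C(5) = 1 + C(4) + C(3) = 1 + 9 + 5 = 15
C(6) = 1 + C(5) + C(4) = 1 + 15 + 9 = 25
call_count = C(6) = 25

Final answer: 25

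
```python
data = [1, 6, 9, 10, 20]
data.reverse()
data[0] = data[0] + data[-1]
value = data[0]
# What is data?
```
Trace:
  data=[1, 6, 9, 10, 20]
  data=[20, 10, 9, 6, 1]
  data=[21, 10, 9, 6, 1]
  data=[21, 10, 9, 6, 1], value=21

Final answer: [21, 10, 9, 6, 1]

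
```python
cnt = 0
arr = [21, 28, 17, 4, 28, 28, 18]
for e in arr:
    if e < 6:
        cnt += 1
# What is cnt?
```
Trace:
  cnt=0
  cnt=0, e=21
  cnt=0, e=28
  cnt=0, e=17
  cnt=1, e=4
  cnt=1, e=28
  cnt=1, e=28
  cnt=1, e=18

Final answer: 1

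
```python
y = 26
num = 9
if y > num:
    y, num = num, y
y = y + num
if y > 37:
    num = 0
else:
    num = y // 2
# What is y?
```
Trace:
  y=26
  y=26, num=9
  y=9, num=26
  y=35, num=26
  y=35, num=17

Final answer: 35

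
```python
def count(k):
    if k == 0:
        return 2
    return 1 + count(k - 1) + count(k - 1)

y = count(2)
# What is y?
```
Call trace (a repeated sub-call is expanded the first time; later identical calls just restate its return value):
count(k=2)
  count(k=1)
    count(k=0)
    -> return 2
    count(k=0)
    -> return 2
  -> return 5
  count(k=1) -> return 5  (same call as traced above)
-> return 11

Final answer: 11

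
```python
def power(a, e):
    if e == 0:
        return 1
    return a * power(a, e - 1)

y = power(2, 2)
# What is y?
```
Call trace:
power(a=2, e=2)
  power(a=2, e=1)
    power(a=2, e=0)
    -> return 1
  -> return 2
-> return 4

Final answer: 4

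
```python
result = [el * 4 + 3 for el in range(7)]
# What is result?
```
Trace:
  el=0
  el=1
  el=2
  el=3
  el=4
  el=5
  el=6
  result=[3, 7, 11, 15, 19, 23, 27]

Final answer: [3, 7, 11, 15, 19, 23, 27]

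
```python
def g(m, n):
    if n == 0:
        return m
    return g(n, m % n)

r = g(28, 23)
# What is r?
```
Call trace:
g(m=28, n=23)
  g(m=23, n=5)
    g(m=5, n=3)
      g(m=3, n=2)
        g(m=2, n=1)
          g(m=1, n=0)
          -> return 1
        -> return 1
      -> return 1
    -> return 1
  -> return 1
-> return 1

Final answer: 1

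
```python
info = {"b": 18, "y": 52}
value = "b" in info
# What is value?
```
Trace:
  info={'b': 18, 'y': 52}
  info={'b': 18, 'y': 52}, value=True

Final answer: True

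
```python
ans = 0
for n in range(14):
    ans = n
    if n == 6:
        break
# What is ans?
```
Trace:
  ans=0
  ans=0, n=0
  ans=1, n=1
  ans=2, n=2
  ans=3, n=3
  ans=4, n=4
  ans=5, n=5
  ans=6, n=6

Final answer: 6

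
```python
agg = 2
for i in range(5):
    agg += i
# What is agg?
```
Trace:
  agg=2
  agg=2, i=0
  agg=3, i=1
  agg=5, i=2
  agg=8, i=3
  agg=12, i=4

Final answer: 12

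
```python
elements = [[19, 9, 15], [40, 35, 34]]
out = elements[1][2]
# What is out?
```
Trace:
  elements=[[19, 9, 15], [40, 35, 34]]
  elements=[[19, 9, 15], [40, 35, 34]], out=34

Final answer: 34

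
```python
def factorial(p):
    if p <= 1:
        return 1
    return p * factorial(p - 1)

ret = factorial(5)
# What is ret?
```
Call trace:
factorial(p=5)
  factorial(p=4)
    factorial(p=3)
      factorial(p=2)
        factorial(p=1)
        -> return 1
      -> return 2
    -> return 6
  -> return 24
-> return 120

Final answer: 120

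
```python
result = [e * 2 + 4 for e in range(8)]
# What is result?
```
Trace:
  e=0
  e=1
  e=2
  e=3
  e=4
  e=5
  e=6
  e=7
  result=[4, 6, 8, 10, 12, 14, 16, 18]

Final answer: [4, 6, 8, 10, 12, 14, 16, 18]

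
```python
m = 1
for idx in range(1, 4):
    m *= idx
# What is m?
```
Trace:
  m=1
  m=1, idx=1
  m=2, idx=2
  m=6, idx=3

Final answer: 6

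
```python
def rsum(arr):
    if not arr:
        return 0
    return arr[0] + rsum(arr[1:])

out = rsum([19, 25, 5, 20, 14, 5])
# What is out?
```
Call trace:
rsum(arr=[19, 25, 5, 20, 14, 5])
  rsum(arr=[25, 5, 20, 14, 5])
    rsum(arr=[5, 20, 14, 5])
      rsum(arr=[20, 14, 5])
        rsum(arr=[14, 5])
          rsum(arr=[5])
            rsum(arr=[])
            -> return 0
          -> return 5
        -> return 19
      -> return 39
    -> return 44
  -> return 69
-> return 88

Final answer: 88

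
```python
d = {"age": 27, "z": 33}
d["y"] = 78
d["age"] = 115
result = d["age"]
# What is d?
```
Trace:
  d={'age': 27, 'z': 33}
  d={'age': 27, 'z': 33, 'y': 78}
  d={'age': 115, 'z': 33, 'y': 78}
  d={'age': 115, 'z': 33, 'y': 78}, result=115

Final answer: {'age': 115, 'z': 33, 'y': 78}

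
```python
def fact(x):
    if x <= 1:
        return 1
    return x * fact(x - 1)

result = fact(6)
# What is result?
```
Call trace:
fact(x=6)
  fact(x=5)
    fact(x=4)
      fact(x=3)
        fact(x=2)
          fact(x=1)
          -> return 1
        -> return 2
      -> return 6
    -> return 24
  -> return 120
-> return 720

Final answer: 720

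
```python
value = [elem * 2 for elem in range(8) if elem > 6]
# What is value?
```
Trace:
  elem=0
  elem=1
  elem=2
  elem=3
  elem=4
  elem=5
  elem=6
  elem=7
  value=[14]

Final answer: [14]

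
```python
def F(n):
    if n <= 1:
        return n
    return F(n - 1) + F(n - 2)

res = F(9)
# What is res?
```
Call trace (a repeated sub-call is expanded the first time; later identical calls just restate its return value):
F(n=9)
  F(n=8)
    F(n=7)
      F(n=6)
        F(n=5)
          F(n=4)
            F(n=3)
              F(n=2)
                F(n=1)
                -> return 1
                F(n=0)
                -> return 0
              -> return 1
              F(n=1)
              -> return 1
            -> return 2
            F(n=2) -> return 1  (same call as traced above)
          -> return 3
          F(n=3) -> return 2  (same call as traced above)
        -> return 5
        F(n=4) -> return 3  (same call as traced above)
      -> return 8
      F(n=5) -> return 5  (same call as traced above)
    -> return 13
    F(n=6) -> return 8  (same call as traced above)
  -> return 21
  F(n=7) -> return 13  (same call as traced above)
-> return 34

Final answer: 34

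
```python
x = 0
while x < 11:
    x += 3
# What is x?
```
Trace:
  x=0
  x=3
  x=6
  x=9
  x=12

Final answer: 12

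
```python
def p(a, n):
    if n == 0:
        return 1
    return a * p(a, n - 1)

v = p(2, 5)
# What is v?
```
Call trace:
p(a=2, n=5)
  p(a=2, n=4)
    p(a=2, n=3)
      p(a=2, n=2)
        p(a=2, n=1)
          p(a=2, n=0)
          -> return 1
        -> return 2
      -> return 4
    -> return 8
  -> return 16
-> return 32

Final answer: 32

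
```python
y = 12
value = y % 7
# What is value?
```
Trace:
  y=12
  y=12, value=5

Final answer: 5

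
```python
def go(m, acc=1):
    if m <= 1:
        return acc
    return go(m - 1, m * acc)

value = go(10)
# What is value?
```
Call trace:
go(m=10, acc=1)
  go(m=9, acc=10)
    go(m=8, acc=90)
      go(m=7, acc=720)
        go(m=6, acc=5040)
          go(m=5, acc=30240)
            go(m=4, acc=151200)
              go(m=3, acc=604800)
                go(m=2, acc=1814400)
                  go(m=1, acc=3628800)
                  -> return 3628800
                -> return 3628800
              -> return 3628800
            -> return 3628800
          -> return 3628800
        -> return 3628800
      -> return 3628800
    -> return 3628800
  -> return 3628800
-> return 3628800

Final answer: 3628800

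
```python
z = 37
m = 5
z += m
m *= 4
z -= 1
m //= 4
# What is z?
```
Trace:
  z=37
  z=37, m=5
  z=42, m=5
  z=42, m=20
  z=41, m=20
  z=41, m=5

Final answer: 41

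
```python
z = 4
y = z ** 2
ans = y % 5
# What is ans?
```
Trace:
  z=4
  z=4, y=16
  z=4, y=16, ans=1

Final answer: 1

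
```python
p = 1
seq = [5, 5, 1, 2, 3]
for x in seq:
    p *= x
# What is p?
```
Trace:
  p=1
  p=5, x=5
  p=25, x=5
  p=25, x=1
  p=50, x=2
  p=150, x=3

Final answer: 150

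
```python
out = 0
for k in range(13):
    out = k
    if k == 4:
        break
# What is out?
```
Trace:
  out=0
  out=0, k=0
  out=1, k=1
  out=2, k=2
  out=3, k=3
  out=4, k=4

Final answer: 4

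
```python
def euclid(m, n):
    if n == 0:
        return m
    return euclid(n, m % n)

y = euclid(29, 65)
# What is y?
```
Call trace:
euclid(m=29, n=65)
  euclid(m=65, n=29)
    euclid(m=29, n=7)
      euclid(m=7, n=1)
        euclid(m=1, n=0)
        -> return 1
      -> return 1
    -> return 1
  -> return 1
-> return 1

Final answer: 1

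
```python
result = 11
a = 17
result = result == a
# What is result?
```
Trace:
  result=11
  result=11, a=17
  result=False, a=17

Final answer: False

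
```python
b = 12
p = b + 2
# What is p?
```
Trace:
  b=12
  b=12, p=14

Final answer: 14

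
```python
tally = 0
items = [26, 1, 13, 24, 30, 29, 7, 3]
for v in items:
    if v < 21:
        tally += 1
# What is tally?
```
Trace:
  tally=0
  tally=0, v=26
  tally=1, v=1
  tally=2, v=13
  tally=2, v=24
  tally=2, v=30
  tally=2, v=29
  tally=3, v=7
  tally=4, v=3

Final answer: 4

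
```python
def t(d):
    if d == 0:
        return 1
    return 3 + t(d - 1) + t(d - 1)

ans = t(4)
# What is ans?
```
Call trace (a repeated sub-call is expanded the first time; later identical calls just restate its return value):
t(d=4)
  t(d=3)
    t(d=2)
      t(d=1)
        t(d=0)
        -> return 1
        t(d=0)
        -> return 1
      -> return 5
      t(d=1) -> return 5  (same call as traced above)
    -> return 13
    t(d=2) -> return 13  (same call as traced above)
  -> return 29
  t(d=3) -> return 29  (same call as traced above)
-> return 61

Final answer: 61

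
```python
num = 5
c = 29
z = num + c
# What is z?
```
Trace:
  num=5
  num=5, c=29
  num=5, c=29, z=34

Final answer: 34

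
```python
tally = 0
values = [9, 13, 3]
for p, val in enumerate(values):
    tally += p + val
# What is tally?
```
Trace:
  tally=0
  tally=9, p=0, val=9
  tally=23, p=1, val=13
  tally=28, p=2, val=3

Final answer: 28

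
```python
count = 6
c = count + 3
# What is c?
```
Trace:
  count=6
  count=6, c=9

Final answer: 9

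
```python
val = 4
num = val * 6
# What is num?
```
Trace:
  val=4
  val=4, num=24

Final answer: 24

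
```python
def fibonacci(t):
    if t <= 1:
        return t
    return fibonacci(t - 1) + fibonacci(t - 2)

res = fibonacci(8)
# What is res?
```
Call trace (a repeated sub-call is expanded the first time; later identical calls just restate its return value):
fibonacci(t=8)
  fibonacci(t=7)
    fibonacci(t=6)
      fibonacci(t=5)
        fibonacci(t=4)
          fibonacci(t=3)
            fibonacci(t=2)
              fibonacci(t=1)
              -> return 1
              fibonacci(t=0)
              -> return 0
            -> return 1
            fibonacci(t=1)
            -> return 1
          -> return 2
          fibonacci(t=2) -> return 1  (same call as traced above)
        -> return 3
        fibonacci(t=3) -> return 2  (same call as traced above)
      -> return 5
      fibonacci(t=4) -> return 3  (same call as traced above)
    -> return 8
    fibonacci(t=5) -> return 5  (same call as traced above)
  -> return 13
  fibonacci(t=6) -> return 8  (same call as traced above)
-> return 21

Final answer: 21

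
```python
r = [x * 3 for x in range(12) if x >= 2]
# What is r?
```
Trace:
  x=0
  x=1
  x=2
  x=3
  x=4
  x=5
  x=6
  x=7
  x=8
  x=9
  x=10
  x=11
  r=[6, 9, 12, 15, 18, 21, 24, 27, 30, 33]

Final answer: [6, 9, 12, 15, 18, 21, 24, 27, 30, 33]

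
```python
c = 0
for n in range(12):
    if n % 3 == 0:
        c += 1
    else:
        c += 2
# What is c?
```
Trace:
  c=0
  c=1, n=0
  c=3, n=1
  c=5, n=2
  c=6, n=3
  c=8, n=4
  c=10, n=5
  c=11, n=6
  c=13, n=7
  c=15, n=8
  c=16, n=9
  c=18, n=10
  c=20, n=11

Final answer: 20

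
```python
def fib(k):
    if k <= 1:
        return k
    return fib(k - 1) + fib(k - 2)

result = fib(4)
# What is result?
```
Call trace (a repeated sub-call is expanded the first time; later identical calls just restate its return value):
fib(k=4)
  fib(k=3)
    fib(k=2)
      fib(k=1)
      -> return 1
      fib(k=0)
      -> return 0
    -> return 1
    fib(k=1)
    -> return 1
  -> return 2
  fib(k=2) -> return 1  (same call as traced above)
-> return 3

Final answer: 3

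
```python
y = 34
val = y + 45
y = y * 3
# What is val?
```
Trace:
  y=34
  y=34, val=79
  y=102, val=79

Final answer: 79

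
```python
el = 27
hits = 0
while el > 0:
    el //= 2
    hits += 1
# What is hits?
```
Trace:
  el=27
  el=27, hits=0
  el=13, hits=1
  el=6, hits=2
  el=3, hits=3
  el=1, hits=4
  el=0, hits=5

Final answer: 5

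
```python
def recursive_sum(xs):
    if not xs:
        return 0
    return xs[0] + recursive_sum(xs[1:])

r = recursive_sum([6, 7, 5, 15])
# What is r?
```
Call trace:
recursive_sum(xs=[6, 7, 5, 15])
  recursive_sum(xs=[7, 5, 15])
    recursive_sum(xs=[5, 15])
      recursive_sum(xs=[15])
        recursive_sum(xs=[])
        -> return 0
      -> return 15
    -> return 20
  -> return 27
-> return 33

Final answer: 33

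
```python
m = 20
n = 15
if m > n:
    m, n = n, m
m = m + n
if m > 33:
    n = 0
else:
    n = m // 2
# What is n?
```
Trace:
  m=20
  m=20, n=15
  m=15, n=20
  m=35, n=20
  m=35, n=0

Final answer: 0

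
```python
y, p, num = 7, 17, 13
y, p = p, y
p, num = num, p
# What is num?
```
Trace:
  y=7, p=17, num=13
  y=17, p=7, num=13
  y=17, p=13, num=7

Final answer: 7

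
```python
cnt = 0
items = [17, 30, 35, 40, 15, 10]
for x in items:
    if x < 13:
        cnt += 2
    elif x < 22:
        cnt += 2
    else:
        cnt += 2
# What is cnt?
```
Trace:
  cnt=0
  cnt=2, x=17
  cnt=4, x=30
  cnt=6, x=35
  cnt=8, x=40
  cnt=10, x=15
  cnt=12, x=10

Final answer: 12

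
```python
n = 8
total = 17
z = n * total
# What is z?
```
Trace:
  n=8
  n=8, total=17
  n=8, total=17, z=136

Final answer: 136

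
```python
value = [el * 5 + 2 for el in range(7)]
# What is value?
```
Trace:
  el=0
  el=1
  el=2
  el=3
  el=4
  el=5
  el=6
  value=[2, 7, 12, 17, 22, 27, 32]

Final answer: [2, 7, 12, 17, 22, 27, 32]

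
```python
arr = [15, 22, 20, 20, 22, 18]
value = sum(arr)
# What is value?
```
Trace:
  arr=[15, 22, 20, 20, 22, 18]
  arr=[15, 22, 20, 20, 22, 18], value=117

Final answer: 117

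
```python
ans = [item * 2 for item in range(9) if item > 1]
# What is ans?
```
Trace:
  item=0
  item=1
  item=2
  item=3
  item=4
  item=5
  item=6
  item=7
  item=8
  ans=[4, 6, 8, 10, 12, 14, 16]

Final answer: [4, 6, 8, 10, 12, 14, 16]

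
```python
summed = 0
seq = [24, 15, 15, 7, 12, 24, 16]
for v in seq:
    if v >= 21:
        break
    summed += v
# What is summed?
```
Trace:
  summed=0
  summed=0, v=24

Final answer: 0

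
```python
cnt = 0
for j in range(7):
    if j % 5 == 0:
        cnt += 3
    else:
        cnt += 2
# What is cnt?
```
Trace:
  cnt=0
  cnt=3, j=0
  cnt=5, j=1
  cnt=7, j=2
  cnt=9, j=3
  cnt=11, j=4
  cnt=14, j=5
  cnt=16, j=6

Final answer: 16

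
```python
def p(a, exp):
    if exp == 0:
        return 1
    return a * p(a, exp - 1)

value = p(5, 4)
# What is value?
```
Call trace:
p(a=5, exp=4)
  p(a=5, exp=3)
    p(a=5, exp=2)
      p(a=5, exp=1)
        p(a=5, exp=0)
        -> return 1
      -> return 5
    -> return 25
  -> return 125
-> return 625

Final answer: 625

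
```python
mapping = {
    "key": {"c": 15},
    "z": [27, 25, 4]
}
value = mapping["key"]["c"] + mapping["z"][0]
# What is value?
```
Trace:
  mapping={'key': {'c': 15}, 'z': [27, 25, 4]}
  mapping={'key': {'c': 15}, 'z': [27, 25, 4]}, value=42

Final answer: 42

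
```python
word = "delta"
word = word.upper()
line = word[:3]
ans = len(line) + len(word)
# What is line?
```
Trace:
  word='delta'
  word='DELTA'
  word='DELTA', line='DEL'
  word='DELTA', line='DEL', ans=8

Final answer: 'DEL'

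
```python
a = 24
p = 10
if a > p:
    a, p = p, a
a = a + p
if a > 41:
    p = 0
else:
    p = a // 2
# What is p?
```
Trace:
  a=24
  a=24, p=10
  a=10, p=24
  a=34, p=24
  a=34, p=17

Final answer: 17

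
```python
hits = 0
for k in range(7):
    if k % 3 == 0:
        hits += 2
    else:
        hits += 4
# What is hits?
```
Trace:
  hits=0
  hits=2, k=0
  hits=6, k=1
  hits=10, k=2
  hits=12, k=3
  hits=16, k=4
  hits=20, k=5
  hits=22, k=6

Final answer: 22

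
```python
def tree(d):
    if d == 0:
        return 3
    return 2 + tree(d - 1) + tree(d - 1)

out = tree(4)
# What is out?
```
Call trace (a repeated sub-call is expanded the first time; later identical calls just restate its return value):
tree(d=4)
  tree(d=3)
    tree(d=2)
      tree(d=1)
        tree(d=0)
        -> return 3
        tree(d=0)
        -> return 3
      -> return 8
      tree(d=1) -> return 8  (same call as traced above)
    -> return 18
    tree(d=2) -> return 18  (same call as traced above)
  -> return 38
  tree(d=3) -> return 38  (same call as traced above)
-> return 78

Final answer: 78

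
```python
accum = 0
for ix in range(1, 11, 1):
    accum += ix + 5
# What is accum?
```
Trace:
  accum=0
  accum=6, ix=1
  accum=13, ix=2
  accum=21, ix=3
  accum=30, ix=4
  accum=40, ix=5
  accum=51, ix=6
  accum=63, ix=7
  accum=76, ix=8
  accum=90, ix=9
  accum=105, ix=10

Final answer: 105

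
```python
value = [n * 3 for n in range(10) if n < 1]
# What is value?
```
Trace:
  n=0
  n=1
  n=2
  n=3
  n=4
  n=5
  n=6
  n=7
  n=8
  n=9
  value=[0]

Final answer: [0]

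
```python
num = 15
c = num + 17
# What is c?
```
Trace:
  num=15
  num=15, c=32

Final answer: 32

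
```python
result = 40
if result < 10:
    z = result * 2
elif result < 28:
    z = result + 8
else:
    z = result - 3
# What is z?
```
Trace:
  result=40
  result=40, z=37

Final answer: 37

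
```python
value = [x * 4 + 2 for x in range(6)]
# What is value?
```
Trace:
  x=0
  x=1
  x=2
  x=3
  x=4
  x=5
  value=[2, 6, 10, 14, 18, 22]

Final answer: [2, 6, 10, 14, 18, 22]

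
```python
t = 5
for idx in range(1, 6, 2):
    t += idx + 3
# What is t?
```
Trace:
  t=5
  t=9, idx=1
  t=15, idx=3
  t=23, idx=5

Final answer: 23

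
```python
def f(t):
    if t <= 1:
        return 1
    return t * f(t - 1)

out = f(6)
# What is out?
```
Call trace:
f(t=6)
  f(t=5)
    f(t=4)
      f(t=3)
        f(t=2)
          f(t=1)
          -> return 1
        -> return 2
      -> return 6
    -> return 24
  -> return 120
-> return 720

Final answer: 720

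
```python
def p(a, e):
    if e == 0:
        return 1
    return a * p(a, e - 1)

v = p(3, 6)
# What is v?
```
Call trace:
p(a=3, e=6)
  p(a=3, e=5)
    p(a=3, e=4)
      p(a=3, e=3)
        p(a=3, e=2)
          p(a=3, e=1)
            p(a=3, e=0)
            -> return 1
          -> return 3
        -> return 9
      -> return 27
    -> return 81
  -> return 243
-> return 729

Final answer: 729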